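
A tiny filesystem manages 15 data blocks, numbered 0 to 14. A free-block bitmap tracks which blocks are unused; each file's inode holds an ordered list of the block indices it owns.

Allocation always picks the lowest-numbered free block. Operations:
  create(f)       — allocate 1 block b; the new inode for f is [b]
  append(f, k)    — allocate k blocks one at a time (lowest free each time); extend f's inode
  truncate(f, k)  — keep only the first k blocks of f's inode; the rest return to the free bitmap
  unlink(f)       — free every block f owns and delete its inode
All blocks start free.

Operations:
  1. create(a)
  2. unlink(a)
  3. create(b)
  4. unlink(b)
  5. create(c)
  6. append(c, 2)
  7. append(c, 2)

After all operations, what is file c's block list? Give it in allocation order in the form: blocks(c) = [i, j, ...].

blocks(c) = [0, 1, 2, 3, 4]

create(a): bitmap=F.............. | a=[0]
unlink(a): bitmap=............... | 
create(b): bitmap=F.............. | b=[0]
unlink(b): bitmap=............... | 
create(c): bitmap=F.............. | c=[0]
append(c, 2): bitmap=FFF............ | c=[0, 1, 2]
append(c, 2): bitmap=FFFFF.......... | c=[0, 1, 2, 3, 4]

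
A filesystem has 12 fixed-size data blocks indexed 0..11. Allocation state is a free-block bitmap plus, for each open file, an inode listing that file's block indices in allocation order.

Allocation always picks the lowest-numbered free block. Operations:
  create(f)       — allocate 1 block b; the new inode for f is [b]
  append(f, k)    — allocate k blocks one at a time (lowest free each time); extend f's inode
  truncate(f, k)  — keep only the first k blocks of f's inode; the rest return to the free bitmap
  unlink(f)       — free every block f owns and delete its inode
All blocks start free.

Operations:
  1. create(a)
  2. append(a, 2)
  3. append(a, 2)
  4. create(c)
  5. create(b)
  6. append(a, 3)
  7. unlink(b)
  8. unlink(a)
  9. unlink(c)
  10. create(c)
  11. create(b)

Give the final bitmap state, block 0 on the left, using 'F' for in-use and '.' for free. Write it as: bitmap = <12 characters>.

bitmap = FF..........

  1. create(a)  ⇒  F...........  {a→[0]}
  2. append(a, 2)  ⇒  FFF.........  {a→[0, 1, 2]}
  3. append(a, 2)  ⇒  FFFFF.......  {a→[0, 1, 2, 3, 4]}
  4. create(c)  ⇒  FFFFFF......  {a→[0, 1, 2, 3, 4]; c→[5]}
  5. create(b)  ⇒  FFFFFFF.....  {a→[0, 1, 2, 3, 4]; b→[6]; c→[5]}
  6. append(a, 3)  ⇒  FFFFFFFFFF..  {a→[0, 1, 2, 3, 4, 7, 8, 9]; b→[6]; c→[5]}
  7. unlink(b)  ⇒  FFFFFF.FFF..  {a→[0, 1, 2, 3, 4, 7, 8, 9]; c→[5]}
  8. unlink(a)  ⇒  .....F......  {c→[5]}
  9. unlink(c)  ⇒  ............  {}
  10. create(c)  ⇒  F...........  {c→[0]}
  11. create(b)  ⇒  FF..........  {b→[1]; c→[0]}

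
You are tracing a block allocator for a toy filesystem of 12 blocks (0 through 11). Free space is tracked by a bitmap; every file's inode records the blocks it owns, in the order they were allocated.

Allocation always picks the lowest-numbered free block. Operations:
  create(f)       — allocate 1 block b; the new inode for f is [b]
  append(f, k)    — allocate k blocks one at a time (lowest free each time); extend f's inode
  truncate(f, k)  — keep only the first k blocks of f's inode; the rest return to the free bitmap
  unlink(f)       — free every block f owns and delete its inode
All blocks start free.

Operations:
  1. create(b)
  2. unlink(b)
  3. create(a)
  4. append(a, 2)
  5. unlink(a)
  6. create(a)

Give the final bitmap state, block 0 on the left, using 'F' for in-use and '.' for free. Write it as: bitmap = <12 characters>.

create(b): bitmap=F........... | b=[0]
unlink(b): bitmap=............ | 
create(a): bitmap=F........... | a=[0]
append(a, 2): bitmap=FFF......... | a=[0, 1, 2]
unlink(a): bitmap=............ | 
create(a): bitmap=F........... | a=[0]

bitmap = F...........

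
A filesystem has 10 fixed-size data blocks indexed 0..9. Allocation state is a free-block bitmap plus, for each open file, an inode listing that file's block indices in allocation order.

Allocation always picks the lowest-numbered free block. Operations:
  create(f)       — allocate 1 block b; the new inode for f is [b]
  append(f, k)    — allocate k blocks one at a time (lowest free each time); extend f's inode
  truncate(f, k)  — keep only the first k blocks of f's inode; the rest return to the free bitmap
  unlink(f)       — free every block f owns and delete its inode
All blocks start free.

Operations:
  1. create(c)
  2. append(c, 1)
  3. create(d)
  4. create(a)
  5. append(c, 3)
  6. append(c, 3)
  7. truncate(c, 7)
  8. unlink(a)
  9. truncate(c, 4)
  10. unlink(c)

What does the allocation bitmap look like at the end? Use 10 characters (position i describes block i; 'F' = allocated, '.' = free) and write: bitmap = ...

bitmap = ..F.......

  1. create(c)  ⇒  F.........  {c→[0]}
  2. append(c, 1)  ⇒  FF........  {c→[0, 1]}
  3. create(d)  ⇒  FFF.......  {c→[0, 1]; d→[2]}
  4. create(a)  ⇒  FFFF......  {a→[3]; c→[0, 1]; d→[2]}
  5. append(c, 3)  ⇒  FFFFFFF...  {a→[3]; c→[0, 1, 4, 5, 6]; d→[2]}
  6. append(c, 3)  ⇒  FFFFFFFFFF  {a→[3]; c→[0, 1, 4, 5, 6, 7, 8, 9]; d→[2]}
  7. truncate(c, 7)  ⇒  FFFFFFFFF.  {a→[3]; c→[0, 1, 4, 5, 6, 7, 8]; d→[2]}
  8. unlink(a)  ⇒  FFF.FFFFF.  {c→[0, 1, 4, 5, 6, 7, 8]; d→[2]}
  9. truncate(c, 4)  ⇒  FFF.FF....  {c→[0, 1, 4, 5]; d→[2]}
  10. unlink(c)  ⇒  ..F.......  {d→[2]}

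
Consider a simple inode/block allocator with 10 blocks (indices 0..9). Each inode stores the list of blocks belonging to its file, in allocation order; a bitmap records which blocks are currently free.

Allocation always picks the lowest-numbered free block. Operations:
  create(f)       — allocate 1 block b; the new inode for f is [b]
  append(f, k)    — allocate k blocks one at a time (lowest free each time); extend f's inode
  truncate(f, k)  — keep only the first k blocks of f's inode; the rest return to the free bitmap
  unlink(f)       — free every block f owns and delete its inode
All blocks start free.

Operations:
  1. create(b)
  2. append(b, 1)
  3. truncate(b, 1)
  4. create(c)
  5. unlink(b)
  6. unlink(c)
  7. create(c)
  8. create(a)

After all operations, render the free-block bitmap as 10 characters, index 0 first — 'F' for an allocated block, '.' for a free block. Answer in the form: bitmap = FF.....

after create(b) → b:[0]  free=[F.........]
after append(b, 1) → b:[0, 1]  free=[FF........]
after truncate(b, 1) → b:[0]  free=[F.........]
after create(c) → b:[0], c:[1]  free=[FF........]
after unlink(b) → c:[1]  free=[.F........]
after unlink(c) →   free=[..........]
after create(c) → c:[0]  free=[F.........]
after create(a) → a:[1], c:[0]  free=[FF........]

bitmap = FF........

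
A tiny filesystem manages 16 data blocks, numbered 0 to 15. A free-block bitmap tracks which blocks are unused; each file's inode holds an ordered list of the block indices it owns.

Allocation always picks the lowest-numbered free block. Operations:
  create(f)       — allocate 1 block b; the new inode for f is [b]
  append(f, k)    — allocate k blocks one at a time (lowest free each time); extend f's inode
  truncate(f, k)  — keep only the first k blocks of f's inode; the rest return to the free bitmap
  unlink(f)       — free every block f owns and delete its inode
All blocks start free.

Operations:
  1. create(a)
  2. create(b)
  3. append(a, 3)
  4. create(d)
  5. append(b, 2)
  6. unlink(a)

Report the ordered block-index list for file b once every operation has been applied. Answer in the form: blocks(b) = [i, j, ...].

  1. create(a)  ⇒  F...............  {a→[0]}
  2. create(b)  ⇒  FF..............  {a→[0]; b→[1]}
  3. append(a, 3)  ⇒  FFFFF...........  {a→[0, 2, 3, 4]; b→[1]}
  4. create(d)  ⇒  FFFFFF..........  {a→[0, 2, 3, 4]; b→[1]; d→[5]}
  5. append(b, 2)  ⇒  FFFFFFFF........  {a→[0, 2, 3, 4]; b→[1, 6, 7]; d→[5]}
  6. unlink(a)  ⇒  .F...FFF........  {b→[1, 6, 7]; d→[5]}

blocks(b) = [1, 6, 7]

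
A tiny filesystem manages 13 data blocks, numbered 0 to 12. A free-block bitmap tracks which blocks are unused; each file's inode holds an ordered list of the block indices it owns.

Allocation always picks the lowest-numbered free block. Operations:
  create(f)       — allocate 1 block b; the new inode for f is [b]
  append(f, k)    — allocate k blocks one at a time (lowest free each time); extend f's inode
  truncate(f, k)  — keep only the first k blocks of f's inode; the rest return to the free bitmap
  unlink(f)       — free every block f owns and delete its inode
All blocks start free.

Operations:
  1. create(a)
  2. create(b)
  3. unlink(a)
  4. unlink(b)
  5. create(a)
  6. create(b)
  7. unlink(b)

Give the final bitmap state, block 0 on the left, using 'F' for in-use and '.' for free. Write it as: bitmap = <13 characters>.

bitmap = F............

after create(a) → a:[0]  free=[F............]
after create(b) → a:[0], b:[1]  free=[FF...........]
after unlink(a) → b:[1]  free=[.F...........]
after unlink(b) →   free=[.............]
after create(a) → a:[0]  free=[F............]
after create(b) → a:[0], b:[1]  free=[FF...........]
after unlink(b) → a:[0]  free=[F............]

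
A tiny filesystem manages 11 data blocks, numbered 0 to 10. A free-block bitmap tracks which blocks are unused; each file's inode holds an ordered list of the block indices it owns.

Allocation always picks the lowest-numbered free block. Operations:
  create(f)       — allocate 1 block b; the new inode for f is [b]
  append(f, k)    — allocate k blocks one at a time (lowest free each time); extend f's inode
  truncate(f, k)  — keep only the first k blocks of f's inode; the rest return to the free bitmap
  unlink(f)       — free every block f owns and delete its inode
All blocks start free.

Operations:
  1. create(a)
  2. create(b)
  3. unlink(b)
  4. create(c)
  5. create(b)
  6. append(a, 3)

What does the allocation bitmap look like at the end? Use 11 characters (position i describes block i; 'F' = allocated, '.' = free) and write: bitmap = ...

  1. create(a)  ⇒  F..........  {a→[0]}
  2. create(b)  ⇒  FF.........  {a→[0]; b→[1]}
  3. unlink(b)  ⇒  F..........  {a→[0]}
  4. create(c)  ⇒  FF.........  {a→[0]; c→[1]}
  5. create(b)  ⇒  FFF........  {a→[0]; b→[2]; c→[1]}
  6. append(a, 3)  ⇒  FFFFFF.....  {a→[0, 3, 4, 5]; b→[2]; c→[1]}

bitmap = FFFFFF.....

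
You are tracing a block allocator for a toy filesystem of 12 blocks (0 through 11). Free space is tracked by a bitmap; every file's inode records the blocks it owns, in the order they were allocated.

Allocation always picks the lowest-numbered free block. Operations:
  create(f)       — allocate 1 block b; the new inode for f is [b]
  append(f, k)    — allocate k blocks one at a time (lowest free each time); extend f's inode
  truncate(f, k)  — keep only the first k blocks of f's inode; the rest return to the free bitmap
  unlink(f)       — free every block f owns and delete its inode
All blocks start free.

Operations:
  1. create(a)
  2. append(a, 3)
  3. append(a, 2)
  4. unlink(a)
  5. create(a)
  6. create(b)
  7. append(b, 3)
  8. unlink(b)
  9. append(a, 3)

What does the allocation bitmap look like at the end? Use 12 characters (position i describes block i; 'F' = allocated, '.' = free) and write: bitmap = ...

bitmap = FFFF........

  1. create(a)  ⇒  F...........  {a→[0]}
  2. append(a, 3)  ⇒  FFFF........  {a→[0, 1, 2, 3]}
  3. append(a, 2)  ⇒  FFFFFF......  {a→[0, 1, 2, 3, 4, 5]}
  4. unlink(a)  ⇒  ............  {}
  5. create(a)  ⇒  F...........  {a→[0]}
  6. create(b)  ⇒  FF..........  {a→[0]; b→[1]}
  7. append(b, 3)  ⇒  FFFFF.......  {a→[0]; b→[1, 2, 3, 4]}
  8. unlink(b)  ⇒  F...........  {a→[0]}
  9. append(a, 3)  ⇒  FFFF........  {a→[0, 1, 2, 3]}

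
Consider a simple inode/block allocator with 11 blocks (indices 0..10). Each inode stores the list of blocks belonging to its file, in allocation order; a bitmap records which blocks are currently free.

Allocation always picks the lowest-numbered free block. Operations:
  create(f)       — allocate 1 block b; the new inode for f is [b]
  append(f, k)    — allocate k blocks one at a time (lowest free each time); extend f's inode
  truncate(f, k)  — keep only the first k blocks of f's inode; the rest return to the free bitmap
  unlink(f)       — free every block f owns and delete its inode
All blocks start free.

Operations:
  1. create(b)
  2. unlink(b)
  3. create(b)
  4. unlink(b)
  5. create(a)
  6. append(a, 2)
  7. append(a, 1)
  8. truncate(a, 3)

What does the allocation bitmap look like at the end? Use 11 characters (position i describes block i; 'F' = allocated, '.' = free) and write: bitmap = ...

after create(b) → b:[0]  free=[F..........]
after unlink(b) →   free=[...........]
after create(b) → b:[0]  free=[F..........]
after unlink(b) →   free=[...........]
after create(a) → a:[0]  free=[F..........]
after append(a, 2) → a:[0, 1, 2]  free=[FFF........]
after append(a, 1) → a:[0, 1, 2, 3]  free=[FFFF.......]
after truncate(a, 3) → a:[0, 1, 2]  free=[FFF........]

bitmap = FFF........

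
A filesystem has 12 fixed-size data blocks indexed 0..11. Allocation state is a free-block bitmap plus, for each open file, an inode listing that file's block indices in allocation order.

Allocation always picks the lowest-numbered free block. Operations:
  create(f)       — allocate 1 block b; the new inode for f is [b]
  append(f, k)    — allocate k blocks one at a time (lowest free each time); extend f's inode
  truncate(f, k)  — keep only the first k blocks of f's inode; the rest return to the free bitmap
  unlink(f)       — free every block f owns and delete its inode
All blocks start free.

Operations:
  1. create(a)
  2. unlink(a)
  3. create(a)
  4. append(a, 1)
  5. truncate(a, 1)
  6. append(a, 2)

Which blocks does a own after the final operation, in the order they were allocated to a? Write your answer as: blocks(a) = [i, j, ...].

create(a): bitmap=F........... | a=[0]
unlink(a): bitmap=............ | 
create(a): bitmap=F........... | a=[0]
append(a, 1): bitmap=FF.......... | a=[0, 1]
truncate(a, 1): bitmap=F........... | a=[0]
append(a, 2): bitmap=FFF......... | a=[0, 1, 2]

blocks(a) = [0, 1, 2]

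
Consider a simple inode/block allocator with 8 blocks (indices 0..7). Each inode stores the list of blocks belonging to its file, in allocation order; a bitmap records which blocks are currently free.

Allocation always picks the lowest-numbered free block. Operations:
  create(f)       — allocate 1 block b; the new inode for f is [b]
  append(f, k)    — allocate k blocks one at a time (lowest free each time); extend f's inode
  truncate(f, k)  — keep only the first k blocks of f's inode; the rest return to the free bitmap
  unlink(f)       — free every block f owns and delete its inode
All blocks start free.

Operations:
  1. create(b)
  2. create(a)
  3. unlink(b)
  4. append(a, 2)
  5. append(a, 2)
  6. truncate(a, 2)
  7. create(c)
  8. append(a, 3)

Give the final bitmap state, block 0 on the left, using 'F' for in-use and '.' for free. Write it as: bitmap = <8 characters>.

bitmap = FFFFFF..

[1] create(b) — b=0 (map F.......)
[2] create(a) — a=1 b=0 (map FF......)
[3] unlink(b) — a=1 (map .F......)
[4] append(a, 2) — a=1,0,2 (map FFF.....)
[5] append(a, 2) — a=1,0,2,3,4 (map FFFFF...)
[6] truncate(a, 2) — a=1,0 (map FF......)
[7] create(c) — a=1,0 c=2 (map FFF.....)
[8] append(a, 3) — a=1,0,3,4,5 c=2 (map FFFFFF..)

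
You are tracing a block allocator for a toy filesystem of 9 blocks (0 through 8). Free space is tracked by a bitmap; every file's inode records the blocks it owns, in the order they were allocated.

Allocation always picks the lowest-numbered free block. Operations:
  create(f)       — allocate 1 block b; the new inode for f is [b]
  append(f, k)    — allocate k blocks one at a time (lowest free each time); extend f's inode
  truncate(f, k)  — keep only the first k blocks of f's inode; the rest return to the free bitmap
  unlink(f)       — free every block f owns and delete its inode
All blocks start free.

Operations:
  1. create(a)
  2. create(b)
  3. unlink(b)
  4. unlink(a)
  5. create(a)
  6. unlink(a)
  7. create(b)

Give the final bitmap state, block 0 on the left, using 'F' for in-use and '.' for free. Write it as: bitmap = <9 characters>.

bitmap = F........

  1. create(a)  ⇒  F........  {a→[0]}
  2. create(b)  ⇒  FF.......  {a→[0]; b→[1]}
  3. unlink(b)  ⇒  F........  {a→[0]}
  4. unlink(a)  ⇒  .........  {}
  5. create(a)  ⇒  F........  {a→[0]}
  6. unlink(a)  ⇒  .........  {}
  7. create(b)  ⇒  F........  {b→[0]}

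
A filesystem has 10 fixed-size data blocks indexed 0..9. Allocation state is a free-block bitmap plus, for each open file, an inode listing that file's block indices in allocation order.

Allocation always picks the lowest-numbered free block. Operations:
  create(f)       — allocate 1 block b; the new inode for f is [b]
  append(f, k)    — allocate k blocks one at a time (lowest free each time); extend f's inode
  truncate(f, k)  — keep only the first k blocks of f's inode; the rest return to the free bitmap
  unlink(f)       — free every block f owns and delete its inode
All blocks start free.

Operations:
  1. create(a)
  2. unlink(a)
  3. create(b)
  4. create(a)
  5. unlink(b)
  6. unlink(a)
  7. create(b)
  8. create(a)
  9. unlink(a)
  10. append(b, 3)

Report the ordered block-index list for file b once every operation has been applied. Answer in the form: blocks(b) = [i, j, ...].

create(a): bitmap=F......... | a=[0]
unlink(a): bitmap=.......... | 
create(b): bitmap=F......... | b=[0]
create(a): bitmap=FF........ | a=[1] b=[0]
unlink(b): bitmap=.F........ | a=[1]
unlink(a): bitmap=.......... | 
create(b): bitmap=F......... | b=[0]
create(a): bitmap=FF........ | a=[1] b=[0]
unlink(a): bitmap=F......... | b=[0]
append(b, 3): bitmap=FFFF...... | b=[0, 1, 2, 3]

blocks(b) = [0, 1, 2, 3]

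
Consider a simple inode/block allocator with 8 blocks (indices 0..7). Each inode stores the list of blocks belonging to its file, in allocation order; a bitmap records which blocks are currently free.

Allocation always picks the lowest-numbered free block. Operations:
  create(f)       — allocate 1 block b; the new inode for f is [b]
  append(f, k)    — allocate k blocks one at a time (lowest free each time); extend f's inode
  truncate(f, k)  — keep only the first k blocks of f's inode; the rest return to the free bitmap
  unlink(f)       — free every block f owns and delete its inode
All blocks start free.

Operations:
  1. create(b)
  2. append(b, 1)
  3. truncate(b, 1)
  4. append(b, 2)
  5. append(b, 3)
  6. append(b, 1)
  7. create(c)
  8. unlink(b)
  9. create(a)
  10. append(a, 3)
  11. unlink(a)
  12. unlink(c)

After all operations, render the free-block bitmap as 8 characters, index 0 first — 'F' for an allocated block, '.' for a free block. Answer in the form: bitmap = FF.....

bitmap = ........

[1] create(b) — b=0 (map F.......)
[2] append(b, 1) — b=0,1 (map FF......)
[3] truncate(b, 1) — b=0 (map F.......)
[4] append(b, 2) — b=0,1,2 (map FFF.....)
[5] append(b, 3) — b=0,1,2,3,4,5 (map FFFFFF..)
[6] append(b, 1) — b=0,1,2,3,4,5,6 (map FFFFFFF.)
[7] create(c) — b=0,1,2,3,4,5,6 c=7 (map FFFFFFFF)
[8] unlink(b) — c=7 (map .......F)
[9] create(a) — a=0 c=7 (map F......F)
[10] append(a, 3) — a=0,1,2,3 c=7 (map FFFF...F)
[11] unlink(a) — c=7 (map .......F)
[12] unlink(c) —  (map ........)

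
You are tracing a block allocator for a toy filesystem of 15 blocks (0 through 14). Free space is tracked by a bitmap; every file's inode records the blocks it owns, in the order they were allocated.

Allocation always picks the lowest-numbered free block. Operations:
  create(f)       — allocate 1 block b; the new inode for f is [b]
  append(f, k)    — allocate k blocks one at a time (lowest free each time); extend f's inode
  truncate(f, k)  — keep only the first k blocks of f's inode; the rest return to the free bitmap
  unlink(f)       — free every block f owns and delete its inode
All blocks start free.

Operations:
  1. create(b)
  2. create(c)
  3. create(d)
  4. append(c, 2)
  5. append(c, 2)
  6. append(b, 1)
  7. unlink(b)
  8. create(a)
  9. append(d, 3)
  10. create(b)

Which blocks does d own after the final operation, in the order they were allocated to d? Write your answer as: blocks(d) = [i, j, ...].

blocks(d) = [2, 7, 8, 9]

[1] create(b) — b=0 (map F..............)
[2] create(c) — b=0 c=1 (map FF.............)
[3] create(d) — b=0 c=1 d=2 (map FFF............)
[4] append(c, 2) — b=0 c=1,3,4 d=2 (map FFFFF..........)
[5] append(c, 2) — b=0 c=1,3,4,5,6 d=2 (map FFFFFFF........)
[6] append(b, 1) — b=0,7 c=1,3,4,5,6 d=2 (map FFFFFFFF.......)
[7] unlink(b) — c=1,3,4,5,6 d=2 (map .FFFFFF........)
[8] create(a) — a=0 c=1,3,4,5,6 d=2 (map FFFFFFF........)
[9] append(d, 3) — a=0 c=1,3,4,5,6 d=2,7,8,9 (map FFFFFFFFFF.....)
[10] create(b) — a=0 b=10 c=1,3,4,5,6 d=2,7,8,9 (map FFFFFFFFFFF....)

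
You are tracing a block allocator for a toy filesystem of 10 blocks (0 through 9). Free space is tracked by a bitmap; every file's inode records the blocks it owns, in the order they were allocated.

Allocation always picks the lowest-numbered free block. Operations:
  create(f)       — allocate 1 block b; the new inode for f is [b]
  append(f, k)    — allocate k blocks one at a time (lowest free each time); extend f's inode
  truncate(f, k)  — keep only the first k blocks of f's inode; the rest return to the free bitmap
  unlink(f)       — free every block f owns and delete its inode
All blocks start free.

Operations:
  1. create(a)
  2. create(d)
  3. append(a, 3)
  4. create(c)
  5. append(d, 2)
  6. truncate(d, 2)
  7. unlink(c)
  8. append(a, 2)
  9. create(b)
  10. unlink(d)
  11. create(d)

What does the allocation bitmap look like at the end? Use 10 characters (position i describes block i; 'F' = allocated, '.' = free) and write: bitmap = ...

[1] create(a) — a=0 (map F.........)
[2] create(d) — a=0 d=1 (map FF........)
[3] append(a, 3) — a=0,2,3,4 d=1 (map FFFFF.....)
[4] create(c) — a=0,2,3,4 c=5 d=1 (map FFFFFF....)
[5] append(d, 2) — a=0,2,3,4 c=5 d=1,6,7 (map FFFFFFFF..)
[6] truncate(d, 2) — a=0,2,3,4 c=5 d=1,6 (map FFFFFFF...)
[7] unlink(c) — a=0,2,3,4 d=1,6 (map FFFFF.F...)
[8] append(a, 2) — a=0,2,3,4,5,7 d=1,6 (map FFFFFFFF..)
[9] create(b) — a=0,2,3,4,5,7 b=8 d=1,6 (map FFFFFFFFF.)
[10] unlink(d) — a=0,2,3,4,5,7 b=8 (map F.FFFF.FF.)
[11] create(d) — a=0,2,3,4,5,7 b=8 d=1 (map FFFFFF.FF.)

bitmap = FFFFFF.FF.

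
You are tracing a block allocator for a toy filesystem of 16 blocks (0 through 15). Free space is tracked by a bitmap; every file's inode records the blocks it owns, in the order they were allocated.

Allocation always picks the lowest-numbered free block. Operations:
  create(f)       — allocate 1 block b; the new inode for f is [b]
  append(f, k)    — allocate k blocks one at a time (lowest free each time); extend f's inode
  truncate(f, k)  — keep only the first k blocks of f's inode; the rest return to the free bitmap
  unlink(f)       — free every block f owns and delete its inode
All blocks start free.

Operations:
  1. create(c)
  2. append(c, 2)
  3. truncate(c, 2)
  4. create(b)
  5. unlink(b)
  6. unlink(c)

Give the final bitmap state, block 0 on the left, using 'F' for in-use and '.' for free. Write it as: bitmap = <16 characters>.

after create(c) → c:[0]  free=[F...............]
after append(c, 2) → c:[0, 1, 2]  free=[FFF.............]
after truncate(c, 2) → c:[0, 1]  free=[FF..............]
after create(b) → b:[2], c:[0, 1]  free=[FFF.............]
after unlink(b) → c:[0, 1]  free=[FF..............]
after unlink(c) →   free=[................]

bitmap = ................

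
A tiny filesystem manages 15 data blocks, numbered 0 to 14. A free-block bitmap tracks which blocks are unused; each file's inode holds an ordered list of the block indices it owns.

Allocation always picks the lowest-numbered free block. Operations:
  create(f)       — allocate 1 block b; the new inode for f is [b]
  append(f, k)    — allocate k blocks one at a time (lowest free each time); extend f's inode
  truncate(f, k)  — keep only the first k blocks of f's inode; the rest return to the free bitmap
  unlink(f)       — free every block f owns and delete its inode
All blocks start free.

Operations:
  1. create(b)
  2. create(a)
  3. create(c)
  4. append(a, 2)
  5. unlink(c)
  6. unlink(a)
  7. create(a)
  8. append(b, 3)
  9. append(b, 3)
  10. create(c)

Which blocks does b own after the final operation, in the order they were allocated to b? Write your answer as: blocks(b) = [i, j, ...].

blocks(b) = [0, 2, 3, 4, 5, 6, 7]

create(b): bitmap=F.............. | b=[0]
create(a): bitmap=FF............. | a=[1] b=[0]
create(c): bitmap=FFF............ | a=[1] b=[0] c=[2]
append(a, 2): bitmap=FFFFF.......... | a=[1, 3, 4] b=[0] c=[2]
unlink(c): bitmap=FF.FF.......... | a=[1, 3, 4] b=[0]
unlink(a): bitmap=F.............. | b=[0]
create(a): bitmap=FF............. | a=[1] b=[0]
append(b, 3): bitmap=FFFFF.......... | a=[1] b=[0, 2, 3, 4]
append(b, 3): bitmap=FFFFFFFF....... | a=[1] b=[0, 2, 3, 4, 5, 6, 7]
create(c): bitmap=FFFFFFFFF...... | a=[1] b=[0, 2, 3, 4, 5, 6, 7] c=[8]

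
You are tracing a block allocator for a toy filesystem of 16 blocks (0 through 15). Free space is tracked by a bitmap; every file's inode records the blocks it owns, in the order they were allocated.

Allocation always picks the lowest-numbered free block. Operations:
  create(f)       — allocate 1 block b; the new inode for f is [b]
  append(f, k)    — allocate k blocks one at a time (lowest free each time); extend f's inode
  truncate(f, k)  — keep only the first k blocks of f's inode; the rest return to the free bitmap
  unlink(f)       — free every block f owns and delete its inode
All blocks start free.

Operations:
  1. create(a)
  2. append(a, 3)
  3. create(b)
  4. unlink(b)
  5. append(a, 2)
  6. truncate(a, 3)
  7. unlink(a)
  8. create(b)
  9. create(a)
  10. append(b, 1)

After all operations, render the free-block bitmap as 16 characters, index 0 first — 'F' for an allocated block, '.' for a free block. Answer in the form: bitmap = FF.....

bitmap = FFF.............

after create(a) → a:[0]  free=[F...............]
after append(a, 3) → a:[0, 1, 2, 3]  free=[FFFF............]
after create(b) → a:[0, 1, 2, 3], b:[4]  free=[FFFFF...........]
after unlink(b) → a:[0, 1, 2, 3]  free=[FFFF............]
after append(a, 2) → a:[0, 1, 2, 3, 4, 5]  free=[FFFFFF..........]
after truncate(a, 3) → a:[0, 1, 2]  free=[FFF.............]
after unlink(a) →   free=[................]
after create(b) → b:[0]  free=[F...............]
after create(a) → a:[1], b:[0]  free=[FF..............]
after append(b, 1) → a:[1], b:[0, 2]  free=[FFF.............]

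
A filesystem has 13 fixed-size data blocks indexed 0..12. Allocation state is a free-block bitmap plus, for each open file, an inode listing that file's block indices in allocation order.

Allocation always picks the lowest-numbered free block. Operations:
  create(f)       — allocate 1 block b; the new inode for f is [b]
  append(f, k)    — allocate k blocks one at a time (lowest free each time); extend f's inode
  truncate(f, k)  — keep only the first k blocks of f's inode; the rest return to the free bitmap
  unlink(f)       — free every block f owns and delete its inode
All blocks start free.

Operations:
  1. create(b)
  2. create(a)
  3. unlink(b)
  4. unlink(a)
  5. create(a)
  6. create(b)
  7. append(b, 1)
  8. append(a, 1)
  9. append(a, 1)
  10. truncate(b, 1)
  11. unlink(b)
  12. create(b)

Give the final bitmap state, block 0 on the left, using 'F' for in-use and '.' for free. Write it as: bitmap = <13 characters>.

after create(b) → b:[0]  free=[F............]
after create(a) → a:[1], b:[0]  free=[FF...........]
after unlink(b) → a:[1]  free=[.F...........]
after unlink(a) →   free=[.............]
after create(a) → a:[0]  free=[F............]
after create(b) → a:[0], b:[1]  free=[FF...........]
after append(b, 1) → a:[0], b:[1, 2]  free=[FFF..........]
after append(a, 1) → a:[0, 3], b:[1, 2]  free=[FFFF.........]
after append(a, 1) → a:[0, 3, 4], b:[1, 2]  free=[FFFFF........]
after truncate(b, 1) → a:[0, 3, 4], b:[1]  free=[FF.FF........]
after unlink(b) → a:[0, 3, 4]  free=[F..FF........]
after create(b) → a:[0, 3, 4], b:[1]  free=[FF.FF........]

bitmap = FF.FF........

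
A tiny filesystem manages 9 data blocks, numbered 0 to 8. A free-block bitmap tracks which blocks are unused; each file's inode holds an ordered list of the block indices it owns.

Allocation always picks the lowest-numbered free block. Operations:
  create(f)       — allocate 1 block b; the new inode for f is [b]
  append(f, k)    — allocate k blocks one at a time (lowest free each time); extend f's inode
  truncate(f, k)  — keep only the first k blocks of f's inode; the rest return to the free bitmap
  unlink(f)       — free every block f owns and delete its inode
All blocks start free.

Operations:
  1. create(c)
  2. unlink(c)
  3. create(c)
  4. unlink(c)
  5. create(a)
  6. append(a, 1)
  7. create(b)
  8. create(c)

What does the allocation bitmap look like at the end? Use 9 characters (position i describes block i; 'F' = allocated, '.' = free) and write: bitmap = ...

bitmap = FFFF.....

  1. create(c)  ⇒  F........  {c→[0]}
  2. unlink(c)  ⇒  .........  {}
  3. create(c)  ⇒  F........  {c→[0]}
  4. unlink(c)  ⇒  .........  {}
  5. create(a)  ⇒  F........  {a→[0]}
  6. append(a, 1)  ⇒  FF.......  {a→[0, 1]}
  7. create(b)  ⇒  FFF......  {a→[0, 1]; b→[2]}
  8. create(c)  ⇒  FFFF.....  {a→[0, 1]; b→[2]; c→[3]}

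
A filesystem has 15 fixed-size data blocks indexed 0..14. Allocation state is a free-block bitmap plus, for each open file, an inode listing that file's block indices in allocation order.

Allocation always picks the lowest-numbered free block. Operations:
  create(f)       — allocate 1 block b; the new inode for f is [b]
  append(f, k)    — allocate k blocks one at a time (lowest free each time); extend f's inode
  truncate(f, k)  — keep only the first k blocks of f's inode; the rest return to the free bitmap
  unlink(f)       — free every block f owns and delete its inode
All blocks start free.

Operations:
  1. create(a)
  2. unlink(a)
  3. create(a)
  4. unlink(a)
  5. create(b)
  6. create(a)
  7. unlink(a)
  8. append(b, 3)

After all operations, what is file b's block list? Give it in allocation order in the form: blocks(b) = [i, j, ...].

  1. create(a)  ⇒  F..............  {a→[0]}
  2. unlink(a)  ⇒  ...............  {}
  3. create(a)  ⇒  F..............  {a→[0]}
  4. unlink(a)  ⇒  ...............  {}
  5. create(b)  ⇒  F..............  {b→[0]}
  6. create(a)  ⇒  FF.............  {a→[1]; b→[0]}
  7. unlink(a)  ⇒  F..............  {b→[0]}
  8. append(b, 3)  ⇒  FFFF...........  {b→[0, 1, 2, 3]}

blocks(b) = [0, 1, 2, 3]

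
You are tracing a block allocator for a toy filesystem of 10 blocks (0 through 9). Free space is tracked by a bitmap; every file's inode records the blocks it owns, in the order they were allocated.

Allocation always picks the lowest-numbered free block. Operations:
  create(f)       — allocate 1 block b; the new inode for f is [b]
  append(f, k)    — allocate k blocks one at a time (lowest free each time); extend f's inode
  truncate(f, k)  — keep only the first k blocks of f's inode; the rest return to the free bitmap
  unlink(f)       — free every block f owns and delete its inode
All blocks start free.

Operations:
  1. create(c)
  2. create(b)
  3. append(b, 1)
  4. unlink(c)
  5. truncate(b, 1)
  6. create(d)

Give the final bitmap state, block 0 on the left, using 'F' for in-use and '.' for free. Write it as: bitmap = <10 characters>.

bitmap = FF........

create(c): bitmap=F......... | c=[0]
create(b): bitmap=FF........ | b=[1] c=[0]
append(b, 1): bitmap=FFF....... | b=[1, 2] c=[0]
unlink(c): bitmap=.FF....... | b=[1, 2]
truncate(b, 1): bitmap=.F........ | b=[1]
create(d): bitmap=FF........ | b=[1] d=[0]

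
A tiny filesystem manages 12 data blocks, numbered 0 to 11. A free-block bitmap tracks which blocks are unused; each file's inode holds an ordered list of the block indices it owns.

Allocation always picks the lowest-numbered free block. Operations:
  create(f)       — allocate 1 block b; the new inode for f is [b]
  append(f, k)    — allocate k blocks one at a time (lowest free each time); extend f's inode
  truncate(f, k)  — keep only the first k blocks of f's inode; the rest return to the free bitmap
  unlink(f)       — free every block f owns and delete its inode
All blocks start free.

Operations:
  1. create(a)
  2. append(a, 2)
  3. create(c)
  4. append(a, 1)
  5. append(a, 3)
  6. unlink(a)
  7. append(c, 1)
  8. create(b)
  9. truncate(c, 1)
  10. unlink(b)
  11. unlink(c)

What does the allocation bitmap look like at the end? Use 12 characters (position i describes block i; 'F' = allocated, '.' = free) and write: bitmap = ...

[1] create(a) — a=0 (map F...........)
[2] append(a, 2) — a=0,1,2 (map FFF.........)
[3] create(c) — a=0,1,2 c=3 (map FFFF........)
[4] append(a, 1) — a=0,1,2,4 c=3 (map FFFFF.......)
[5] append(a, 3) — a=0,1,2,4,5,6,7 c=3 (map FFFFFFFF....)
[6] unlink(a) — c=3 (map ...F........)
[7] append(c, 1) — c=3,0 (map F..F........)
[8] create(b) — b=1 c=3,0 (map FF.F........)
[9] truncate(c, 1) — b=1 c=3 (map .F.F........)
[10] unlink(b) — c=3 (map ...F........)
[11] unlink(c) —  (map ............)

bitmap = ............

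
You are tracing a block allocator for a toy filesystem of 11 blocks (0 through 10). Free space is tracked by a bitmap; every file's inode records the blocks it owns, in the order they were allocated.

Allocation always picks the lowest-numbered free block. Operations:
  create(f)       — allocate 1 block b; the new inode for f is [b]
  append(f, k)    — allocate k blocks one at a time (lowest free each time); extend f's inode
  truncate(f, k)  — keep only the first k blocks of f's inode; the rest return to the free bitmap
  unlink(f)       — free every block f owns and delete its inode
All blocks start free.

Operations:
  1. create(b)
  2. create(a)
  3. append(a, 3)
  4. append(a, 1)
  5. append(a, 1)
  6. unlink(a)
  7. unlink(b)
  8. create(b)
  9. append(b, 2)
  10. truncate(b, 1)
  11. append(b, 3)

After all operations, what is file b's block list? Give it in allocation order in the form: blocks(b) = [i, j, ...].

create(b): bitmap=F.......... | b=[0]
create(a): bitmap=FF......... | a=[1] b=[0]
append(a, 3): bitmap=FFFFF...... | a=[1, 2, 3, 4] b=[0]
append(a, 1): bitmap=FFFFFF..... | a=[1, 2, 3, 4, 5] b=[0]
append(a, 1): bitmap=FFFFFFF.... | a=[1, 2, 3, 4, 5, 6] b=[0]
unlink(a): bitmap=F.......... | b=[0]
unlink(b): bitmap=........... | 
create(b): bitmap=F.......... | b=[0]
append(b, 2): bitmap=FFF........ | b=[0, 1, 2]
truncate(b, 1): bitmap=F.......... | b=[0]
append(b, 3): bitmap=FFFF....... | b=[0, 1, 2, 3]

blocks(b) = [0, 1, 2, 3]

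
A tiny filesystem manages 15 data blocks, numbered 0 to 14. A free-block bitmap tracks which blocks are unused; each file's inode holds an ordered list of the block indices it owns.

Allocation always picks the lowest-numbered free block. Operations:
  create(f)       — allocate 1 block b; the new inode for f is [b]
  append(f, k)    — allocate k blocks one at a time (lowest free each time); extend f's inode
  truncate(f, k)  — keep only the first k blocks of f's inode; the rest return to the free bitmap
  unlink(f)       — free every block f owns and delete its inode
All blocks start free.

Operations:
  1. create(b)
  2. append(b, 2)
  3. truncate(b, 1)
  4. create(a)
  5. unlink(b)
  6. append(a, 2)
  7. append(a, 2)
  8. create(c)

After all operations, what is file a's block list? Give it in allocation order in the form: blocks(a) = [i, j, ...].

[1] create(b) — b=0 (map F..............)
[2] append(b, 2) — b=0,1,2 (map FFF............)
[3] truncate(b, 1) — b=0 (map F..............)
[4] create(a) — a=1 b=0 (map FF.............)
[5] unlink(b) — a=1 (map .F.............)
[6] append(a, 2) — a=1,0,2 (map FFF............)
[7] append(a, 2) — a=1,0,2,3,4 (map FFFFF..........)
[8] create(c) — a=1,0,2,3,4 c=5 (map FFFFFF.........)

blocks(a) = [1, 0, 2, 3, 4]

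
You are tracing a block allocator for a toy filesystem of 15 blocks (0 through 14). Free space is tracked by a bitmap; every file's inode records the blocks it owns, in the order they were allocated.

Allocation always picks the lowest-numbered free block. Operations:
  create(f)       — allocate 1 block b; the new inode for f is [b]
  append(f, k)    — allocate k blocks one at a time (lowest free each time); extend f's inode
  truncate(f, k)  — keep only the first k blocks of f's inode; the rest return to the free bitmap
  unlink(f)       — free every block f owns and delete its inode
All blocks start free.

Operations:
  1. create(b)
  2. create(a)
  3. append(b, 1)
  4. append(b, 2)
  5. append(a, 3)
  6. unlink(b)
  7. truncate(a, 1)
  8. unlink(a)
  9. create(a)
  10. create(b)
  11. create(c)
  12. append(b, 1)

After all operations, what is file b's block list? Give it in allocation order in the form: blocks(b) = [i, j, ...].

create(b): bitmap=F.............. | b=[0]
create(a): bitmap=FF............. | a=[1] b=[0]
append(b, 1): bitmap=FFF............ | a=[1] b=[0, 2]
append(b, 2): bitmap=FFFFF.......... | a=[1] b=[0, 2, 3, 4]
append(a, 3): bitmap=FFFFFFFF....... | a=[1, 5, 6, 7] b=[0, 2, 3, 4]
unlink(b): bitmap=.F...FFF....... | a=[1, 5, 6, 7]
truncate(a, 1): bitmap=.F............. | a=[1]
unlink(a): bitmap=............... | 
create(a): bitmap=F.............. | a=[0]
create(b): bitmap=FF............. | a=[0] b=[1]
create(c): bitmap=FFF............ | a=[0] b=[1] c=[2]
append(b, 1): bitmap=FFFF........... | a=[0] b=[1, 3] c=[2]

blocks(b) = [1, 3]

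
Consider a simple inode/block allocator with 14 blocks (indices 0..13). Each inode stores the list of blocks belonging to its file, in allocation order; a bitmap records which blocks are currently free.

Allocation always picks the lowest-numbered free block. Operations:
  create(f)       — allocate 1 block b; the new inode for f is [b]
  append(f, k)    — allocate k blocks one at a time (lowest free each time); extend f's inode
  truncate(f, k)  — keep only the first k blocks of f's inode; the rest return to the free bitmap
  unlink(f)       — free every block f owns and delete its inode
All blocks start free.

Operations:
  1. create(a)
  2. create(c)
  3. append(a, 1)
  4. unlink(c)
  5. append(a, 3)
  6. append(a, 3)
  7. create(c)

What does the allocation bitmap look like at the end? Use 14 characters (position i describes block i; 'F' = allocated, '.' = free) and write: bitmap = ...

after create(a) → a:[0]  free=[F.............]
after create(c) → a:[0], c:[1]  free=[FF............]
after append(a, 1) → a:[0, 2], c:[1]  free=[FFF...........]
after unlink(c) → a:[0, 2]  free=[F.F...........]
after append(a, 3) → a:[0, 2, 1, 3, 4]  free=[FFFFF.........]
after append(a, 3) → a:[0, 2, 1, 3, 4, 5, 6, 7]  free=[FFFFFFFF......]
after create(c) → a:[0, 2, 1, 3, 4, 5, 6, 7], c:[8]  free=[FFFFFFFFF.....]

bitmap = FFFFFFFFF.....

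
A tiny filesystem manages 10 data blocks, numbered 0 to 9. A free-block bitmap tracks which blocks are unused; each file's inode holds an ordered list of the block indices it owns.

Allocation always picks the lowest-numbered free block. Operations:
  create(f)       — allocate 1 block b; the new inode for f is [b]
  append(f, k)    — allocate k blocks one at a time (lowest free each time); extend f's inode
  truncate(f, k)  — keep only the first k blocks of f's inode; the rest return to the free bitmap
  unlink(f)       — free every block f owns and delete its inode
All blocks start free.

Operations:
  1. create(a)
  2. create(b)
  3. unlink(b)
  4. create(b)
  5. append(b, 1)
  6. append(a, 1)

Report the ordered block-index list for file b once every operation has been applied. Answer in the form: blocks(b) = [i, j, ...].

blocks(b) = [1, 2]

after create(a) → a:[0]  free=[F.........]
after create(b) → a:[0], b:[1]  free=[FF........]
after unlink(b) → a:[0]  free=[F.........]
after create(b) → a:[0], b:[1]  free=[FF........]
after append(b, 1) → a:[0], b:[1, 2]  free=[FFF.......]
after append(a, 1) → a:[0, 3], b:[1, 2]  free=[FFFF......]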